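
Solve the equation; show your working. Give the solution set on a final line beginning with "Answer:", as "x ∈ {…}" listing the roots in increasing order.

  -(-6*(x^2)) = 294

Step 1. [-(-6*(x^2)) = 294] flip signs both sides, so neg: -6*(x^2) = -294.
Step 2. [-6*(x^2) = -294] divide by the outer -6 ⇒ div: x^2 = 49.
Step 3. [x^2 = 49] LHS squared, RHS 49 ≥ 0: apply √ (±). So sqrt: x = 7 or -7.

Answer: x ∈ {-7, 7}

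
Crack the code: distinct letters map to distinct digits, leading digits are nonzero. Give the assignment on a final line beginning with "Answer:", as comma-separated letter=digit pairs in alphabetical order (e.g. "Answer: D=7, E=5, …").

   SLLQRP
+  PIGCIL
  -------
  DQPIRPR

Step 1. [col 1: P + L ≡ R (mod 10)] R=3 is one option consistent with column 1 (P + L ≡ R (mod 10), carry-in 0) — take it ⇒ R=3.
Step 2. [col 1: P + L ≡ R (mod 10)] no forcing yet in column 1 (carry-in 0); P=9 is free and consistent — try it. So P=9.
Step 3. [col 1: P + L ≡ R (mod 10)] column 1: given P=9, R=3, carry-in 0, and digits 3,9 already taken and all letters distinct, P+L≡R (mod 10) forces L=4, so L=4.
Step 4. [col 2: R + I ≡ P (mod 10)] column 2: given R=3, P=9, carry-in 1, and digits 3,4,9 already taken and all letters distinct, R+I≡P (mod 10) forces I=5. So I=5.
Step 5. [D] D is the leading digit of a 7-digit sum of two 6-digit numbers; the final carry is exactly 1 ⇒ D=1.
Step 6. [col 3: Q + C ≡ R (mod 10)] several values work for Q in column 3 (Q + C ≡ R (mod 10), carry-in 0); try Q=7 ⇒ Q=7.
Step 7. [col 3: Q + C ≡ R (mod 10)] column 3 reads Q+C+carry(0)=R with Q=7, R=3; with digits 1,3,4,5,7,9 already taken and all letters distinct, the only value for C is 6. So C=6.
Step 8. [col 4: L + G ≡ I (mod 10)] in column 4 we have L+G≡I with carry-in 1; given L=4, I=5 and digits 1,3,4,5,6,7,9 already taken and all letters distinct, that pins G to 0 ⇒ G=0.
Step 9. [col 6: S + P ≡ Q (mod 10)] column 6 reads S+P+carry(0)=Q with P=9, Q=7; with digits 0,1,3,4,5,6,7,9 already taken and all letters distinct, the only value for S is 8 ⇒ S=8.

Answer: C=6, D=1, G=0, I=5, L=4, P=9, Q=7, R=3, S=8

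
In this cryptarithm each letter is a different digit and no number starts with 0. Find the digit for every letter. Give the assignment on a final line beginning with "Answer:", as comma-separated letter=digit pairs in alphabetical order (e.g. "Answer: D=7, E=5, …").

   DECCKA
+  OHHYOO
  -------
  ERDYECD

Step 1. [col 1: A + O ≡ D (mod 10)] column 1 (A + O ≡ D (mod 10), carry-in 0) doesn't pin D yet; pick D=6 and continue ⇒ D=6.
Step 2. [E] the sum has 7 digits but both addends have 6; that extra leading digit E is the final carry, namely 1. So E=1.
Step 3. [col 1: A + O ≡ D (mod 10)] column 1 (A + O ≡ D (mod 10), carry-in 0) doesn't pin O yet; pick O=7 and continue, so O=7.
Step 4. [col 1: A + O ≡ D (mod 10)] column 1 reads A+O+carry(0)=D with O=7, D=6; with digits 1,6,7 already taken and all letters distinct, the only value for A is 9 ⇒ A=9.
Step 5. [col 2: K + O ≡ C (mod 10)] no forcing yet in column 2 (carry-in 1); K=4 is free and consistent — try it. So K=4.
Step 6. [col 2: K + O ≡ C (mod 10)] column 2: given K=4, O=7, carry-in 1, and digits 1,4,6,7,9 already taken and all letters distinct, K+O≡C (mod 10) forces C=2 ⇒ C=2.
Step 7. [col 3: C + Y ≡ E (mod 10)] column 3: given C=2, E=1, carry-in 1, and digits 1,2,4,6,7,9 already taken and all letters distinct, C+Y≡E (mod 10) forces Y=8, so Y=8.
Step 8. [col 4: C + H ≡ Y (mod 10)] in column 4 we have C+H≡Y with carry-in 1; given C=2, Y=8 and digits 1,2,4,6,7,8,9 already taken and all letters distinct, that pins H to 5, so H=5.
Step 9. [col 6: D + O ≡ R (mod 10)] column 6 reads D+O+carry(0)=R with D=6, O=7; with digits 1,2,4,5,6,7,8,9 already taken and all letters distinct, the only value for R is 3, so R=3.

Answer: A=9, C=2, D=6, E=1, H=5, K=4, O=7, R=3, Y=8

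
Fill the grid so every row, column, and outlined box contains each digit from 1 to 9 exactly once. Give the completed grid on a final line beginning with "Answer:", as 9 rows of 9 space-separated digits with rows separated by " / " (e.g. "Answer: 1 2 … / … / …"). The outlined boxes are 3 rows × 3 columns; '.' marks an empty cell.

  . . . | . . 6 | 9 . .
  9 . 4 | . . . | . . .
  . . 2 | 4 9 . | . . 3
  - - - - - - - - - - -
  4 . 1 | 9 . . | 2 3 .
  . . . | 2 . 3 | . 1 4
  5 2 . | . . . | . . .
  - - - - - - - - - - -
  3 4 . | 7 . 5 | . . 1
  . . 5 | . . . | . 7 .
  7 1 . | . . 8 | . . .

Step 1. [r4c6∈{7}] only 7 remains possible at r4c6. So r4c6=7.
Step 2. [r3c6∈{1}] r3c6 is down to just 1. So r3c6=1.
Step 3. [r2c6∈{2}] only 2 remains possible at r2c6, so r2c6=2.
Step 4. [r6c3∈{3,6,7,8,9}] row 6 places 3 nowhere but r6c3 ⇒ r6c3=3.
Step 5. [r8c1∈{2,6,8}] col 1 places 2 nowhere but r8c1 ⇒ r8c1=2.
Step 6. [r1c8∈{2,4,5,8}] 4 has one home in row 1: r1c8. So r1c8=4.
Step 7. [r1c9∈{2,5,7,8}] row 1 places 2 nowhere but r1c9. So r1c9=2.
Step 8. [r2c7∈{1,5,6,7,8}] row 2 places 1 nowhere but r2c7, so r2c7=1.
Step 9. [r8c6∈{4,9}] r8c6 is the only open cell in col 6 admitting 9 ⇒ r8c6=9.
Step 10. [r5c2∈{6,7,8,9}] 9 has one home in col 2: r5c2 ⇒ r5c2=9.
Step 11. [r5c3∈{6,7,8}] across box 4, 7 lands solely at r5c3, so r5c3=7.
Step 12. [r1c3∈{8}] r1c3 is down to just 8. So r1c3=8.
Step 13. [r3c1∈{6}] r3c1 has the single candidate 6 ⇒ r3c1=6.
Step 14. [r8c2∈{6,8}] 8 has one home in box 7: r8c2. So r8c2=8.
Step 15. [r8c9∈{6}] r8c9 is down to just 6 ⇒ r8c9=6.
Step 16. [r7c7∈{8}] nothing but 8 survives at r7c7. So r7c7=8.
Step 17. [r3c8∈{5,8}] 8 has one home in row 3: r3c8. So r3c8=8.
Step 18. [r2c8∈{5,6}] 6 has one home in row 2: r2c8 ⇒ r2c8=6.
Step 19. [r9c8∈{2,5,9}] in col 8, 5 fits only at r9c8 ⇒ r9c8=5.
Step 20. [r9c5∈{2,3,4,6}] in row 9, 2 fits only at r9c5. So r9c5=2.
Step 21. [r7c5∈{6}] r7c5 is down to just 6 ⇒ r7c5=6.
Step 22. [r9c4∈{3}] only 3 remains possible at r9c4. So r9c4=3.
Step 23. [r1c4∈{5}] nothing but 5 survives at r1c4 ⇒ r1c4=5.
Step 24. [r9c9∈{9}] r9c9 is down to just 9. So r9c9=9.
Step 25. [r8c5∈{1,4}] in box 8, 4 fits only at r8c5, so r8c5=4.
Step 26. [r6c4∈{1,6,8}] in col 4, 6 fits only at r6c4. So r6c4=6.
Step 27. [r6c7∈{7}] nothing but 7 survives at r6c7. So r6c7=7.
Step 28. [r3c7∈{5}] r3c7 is down to just 5, so r3c7=5.
Step 29. [r4c9∈{5,8}] r4c9 is the only open cell in col 9 admitting 5, so r4c9=5.
Step 30. [r4c5∈{8}] r4c5's peers cover all but 8, so r4c5=8.
Step 31. [r2c2∈{3,5,7}] r2c2 is the only open cell in row 2 admitting 5, so r2c2=5.
Step 32. [r1c2∈{3,7}] col 2 places 3 nowhere but r1c2, so r1c2=3.
Step 33. [r1c5∈{7}] nothing but 7 survives at r1c5. So r1c5=7.
Step 34. [r2c9∈{7}] only 7 remains possible at r2c9. So r2c9=7.
Step 35. [r6c9∈{8}] only 8 remains possible at r6c9. So r6c9=8.
Step 36. [r5c1∈{8}] only 8 remains possible at r5c1, so r5c1=8.
Step 37. [r9c7∈{4}] r9c7 is down to just 4, so r9c7=4.
Step 38. [r7c8∈{2}] only 2 remains possible at r7c8. So r7c8=2.
Step 39. [r3c2∈{7}] r3c2 has the single candidate 7. So r3c2=7.
Step 40. [r8c4∈{1}] r8c4 is down to just 1 ⇒ r8c4=1.
Step 41. [r1c1∈{1}] r1c1's peers cover all but 1 ⇒ r1c1=1.
Step 42. [r6c6∈{4}] r6c6's peers cover all but 4 ⇒ r6c6=4.
Step 43. [r2c5∈{3}] r2c5 has the single candidate 3. So r2c5=3.
Step 44. [r6c8∈{9}] r6c8 is down to just 9, so r6c8=9.
Step 45. [r4c2∈{6}] nothing but 6 survives at r4c2. So r4c2=6.
Step 46. [r2c4∈{8}] r2c4's peers cover all but 8 ⇒ r2c4=8.
Step 47. [r8c7∈{3}] r8c7 has the single candidate 3 ⇒ r8c7=3.
Step 48. [r5c7∈{6}] only 6 remains possible at r5c7 ⇒ r5c7=6.
Step 49. [r7c3∈{9}] r7c3 is down to just 9. So r7c3=9.
Step 50. [r9c3∈{6}] r9c3 is down to just 6, so r9c3=6.
Step 51. [r5c5∈{5}] r5c5 has the single candidate 5, so r5c5=5.
Step 52. [r6c5∈{1}] nothing but 1 survives at r6c5, so r6c5=1.

Answer: 1 3 8 5 7 6 9 4 2 / 9 5 4 8 3 2 1 6 7 / 6 7 2 4 9 1 5 8 3 / 4 6 1 9 8 7 2 3 5 / 8 9 7 2 5 3 6 1 4 / 5 2 3 6 1 4 7 9 8 / 3 4 9 7 6 5 8 2 1 / 2 8 5 1 4 9 3 7 6 / 7 1 6 3 2 8 4 5 9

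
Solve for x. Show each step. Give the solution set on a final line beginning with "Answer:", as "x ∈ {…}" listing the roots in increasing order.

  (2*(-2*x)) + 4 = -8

Step 1. [(2*(-2*x)) + 4 = -8] subtract 4: x sits inside (… + 4), so sub: 2*(-2*x) = -12.
Step 2. [2*(-2*x) = -12] divide by the outer 2. So div: -2*x = -6.
Step 3. [-2*x = -6] -2 out front; divide by -2. So div: x = 3.

Answer: x ∈ {3}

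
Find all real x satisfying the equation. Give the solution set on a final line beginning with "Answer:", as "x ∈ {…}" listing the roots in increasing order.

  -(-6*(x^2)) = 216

Step 1. [-(-6*(x^2)) = 216] leading − — multiply by −1 ⇒ neg: -6*(x^2) = -216.
Step 2. [-6*(x^2) = -216] leading coefficient -6: divide by -6, so div: x^2 = 36.
Step 3. [x^2 = 36] 36 ≥ 0, LHS is (·)² — take ±√, so sqrt: x = 6 or -6.

Answer: x ∈ {-6, 6}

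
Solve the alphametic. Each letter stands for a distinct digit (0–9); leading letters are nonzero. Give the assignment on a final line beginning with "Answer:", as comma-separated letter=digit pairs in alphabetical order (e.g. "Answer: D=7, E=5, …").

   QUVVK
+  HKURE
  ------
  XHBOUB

Step 1. [col 1: K + E ≡ B (mod 10)] K=4 is one option consistent with column 1 (K + E ≡ B (mod 10), carry-in 0) — take it ⇒ K=4.
Step 2. [X] the sum has 6 digits but both addends have 5; that extra leading digit X is the final carry, namely 1, so X=1.
Step 3. [col 1: K + E ≡ B (mod 10)] column 1 (K + E ≡ B (mod 10), carry-in 0) doesn't pin E yet; pick E=8 and continue. So E=8.
Step 4. [col 1: K + E ≡ B (mod 10)] from column 1 (K=4, E=8, carry-in 0, digits 1,4,8 already taken and all letters distinct): B must equal 2, so B=2.
Step 5. [col 2: V + R ≡ U (mod 10)] U=7 is one option consistent with column 2 (V + R ≡ U (mod 10), carry-in 1) — take it, so U=7.
Step 6. [col 2: V + R ≡ U (mod 10)] column 2 (V + R ≡ U (mod 10), carry-in 1) doesn't pin R yet; pick R=0 and continue, so R=0.
Step 7. [col 2: V + R ≡ U (mod 10)] column 2: given R=0, U=7, carry-in 1, and digits 0,1,2,4,7,8 already taken and all letters distinct, V+R≡U (mod 10) forces V=6. So V=6.
Step 8. [col 3: V + U ≡ O (mod 10)] column 3 reads V+U+carry(0)=O with V=6, U=7; with digits 0,1,2,4,6,7,8 already taken and all letters distinct, the only value for O is 3, so O=3.
Step 9. [col 5: Q + H ≡ H (mod 10)] column 5: given nothing yet, carry-in 1, and digits 0,1,2,3,4,6,7,8 already taken and all letters distinct, Q+H≡H (mod 10) forces Q=9. So Q=9.
Step 10. [col 5: Q + H ≡ H (mod 10)] column 5: given Q=9, carry-in 1, and digits 0,1,2,3,4,6,7,8,9 already taken and all letters distinct, Q+H≡H (mod 10) forces H=5, so H=5.

Answer: B=2, E=8, H=5, K=4, O=3, Q=9, R=0, U=7, V=6, X=1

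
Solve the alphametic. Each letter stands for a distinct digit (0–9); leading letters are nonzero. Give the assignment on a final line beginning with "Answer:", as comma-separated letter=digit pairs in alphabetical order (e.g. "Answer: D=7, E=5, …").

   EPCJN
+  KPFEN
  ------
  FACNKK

Step 1. [col 1: N + N ≡ K (mod 10)] K=4 is one option consistent with column 1 (N + N ≡ K (mod 10), carry-in 0) — take it ⇒ K=4.
Step 2. [col 1: N + N ≡ K (mod 10)] several values work for N in column 1 (N + N ≡ K (mod 10), carry-in 0); try N=2, so N=2.
Step 3. [col 2: J + E ≡ K (mod 10)] no forcing yet in column 2 (carry-in 0); J=6 is free and consistent — try it, so J=6.
Step 4. [col 2: J + E ≡ K (mod 10)] column 2: given J=6, K=4, carry-in 0, and digits 2,4,6 already taken and all letters distinct, J+E≡K (mod 10) forces E=8. So E=8.
Step 5. [col 3: C + F ≡ N (mod 10)] several values work for C in column 3 (C + F ≡ N (mod 10), carry-in 1); try C=0. So C=0.
Step 6. [col 3: C + F ≡ N (mod 10)] in column 3 we have C+F≡N with carry-in 1; given C=0, N=2 and digits 0,2,4,6,8 already taken and all letters distinct, that pins F to 1, so F=1.
Step 7. [col 4: P + P ≡ C (mod 10)] column 4 reads P+P+carry(0)=C with C=0; with digits 0,1,2,4,6,8 already taken and all letters distinct, the only value for P is 5. So P=5.
Step 8. [col 5: E + K ≡ A (mod 10)] column 5 reads E+K+carry(1)=A with E=8, K=4; with digits 0,1,2,4,5,6,8 already taken and all letters distinct, the only value for A is 3. So A=3.

Answer: A=3, C=0, E=8, F=1, J=6, K=4, N=2, P=5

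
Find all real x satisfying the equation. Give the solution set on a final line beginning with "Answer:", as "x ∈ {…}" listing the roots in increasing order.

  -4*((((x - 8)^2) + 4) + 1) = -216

Step 1. [-4*((((x - 8)^2) + 4) + 1) = -216] -4 out front; divide by -4, so div: (((x - 8)^2) + 4) + 1 = 54.
Step 2. [(((x - 8)^2) + 4) + 1 = 54] +1 is outermost — subtract 1 both sides, so sub: ((x - 8)^2) + 4 = 53.
Step 3. [((x - 8)^2) + 4 = 53] the outer +4 inverts by subtracting 4 ⇒ sub: (x - 8)^2 = 49.
Step 4. [(x - 8)^2 = 49] LHS squared, RHS 49 ≥ 0: apply √ (±) ⇒ sqrt: x - 8 = 7 or -7.
Step 5. [x - 8 = 7 or -7] the outer -8 inverts by adding 8. So sub: x = 15 or 1.

Answer: x ∈ {1, 15}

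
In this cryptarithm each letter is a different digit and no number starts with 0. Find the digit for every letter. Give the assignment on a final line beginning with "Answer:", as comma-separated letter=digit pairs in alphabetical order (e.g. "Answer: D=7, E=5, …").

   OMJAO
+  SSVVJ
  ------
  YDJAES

Step 1. [col 1: O + J ≡ S (mod 10)] S=3 is one option consistent with column 1 (O + J ≡ S (mod 10), carry-in 0) — take it. So S=3.
Step 2. [col 1: O + J ≡ S (mod 10)] column 1 (O + J ≡ S (mod 10), carry-in 0) doesn't pin O yet; pick O=7 and continue ⇒ O=7.
Step 3. [Y] adding two 5-digit numbers gives at most 5+1 digits, and here it does — Y is that final carry and must be 1. So Y=1.
Step 4. [col 1: O + J ≡ S (mod 10)] column 1: given O=7, S=3, carry-in 0, and digits 1,3,7 already taken and all letters distinct, O+J≡S (mod 10) forces J=6. So J=6.
Step 5. [col 2: A + V ≡ E (mod 10)] E=4 is one option consistent with column 2 (A + V ≡ E (mod 10), carry-in 1) — take it. So E=4.
Step 6. [col 2: A + V ≡ E (mod 10)] no forcing yet in column 2 (carry-in 1); A=5 is free and consistent — try it ⇒ A=5.
Step 7. [col 2: A + V ≡ E (mod 10)] from column 2 (A=5, E=4, carry-in 1, digits 1,3,4,5,6,7 already taken and all letters distinct): V must equal 8 ⇒ V=8.
Step 8. [col 4: M + S ≡ J (mod 10)] column 4 reads M+S+carry(1)=J with S=3, J=6; with digits 1,3,4,5,6,7,8 already taken and all letters distinct, the only value for M is 2. So M=2.
Step 9. [col 5: O + S ≡ D (mod 10)] column 5 reads O+S+carry(0)=D with O=7, S=3; with digits 1,2,3,4,5,6,7,8 already taken and all letters distinct, the only value for D is 0, so D=0.

Answer: A=5, D=0, E=4, J=6, M=2, O=7, S=3, V=8, Y=1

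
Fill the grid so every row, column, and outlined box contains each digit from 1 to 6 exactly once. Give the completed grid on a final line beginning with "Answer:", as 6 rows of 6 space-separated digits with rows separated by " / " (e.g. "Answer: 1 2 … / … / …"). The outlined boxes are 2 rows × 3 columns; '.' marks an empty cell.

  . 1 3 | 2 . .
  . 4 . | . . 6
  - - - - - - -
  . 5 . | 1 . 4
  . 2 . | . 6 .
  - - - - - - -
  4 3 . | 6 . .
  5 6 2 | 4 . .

Step 1. [r1c6∈{5}] r1c6 is down to just 5. So r1c6=5.
Step 2. [r4c6∈{3}] r4c6 is down to just 3 ⇒ r4c6=3.
Step 3. [r5c3∈{1}] only 1 remains possible at r5c3 ⇒ r5c3=1.
Step 4. [r2c5∈{1,3}] across row 2, 1 lands solely at r2c5 ⇒ r2c5=1.
Step 5. [r3c3∈{6}] only 6 remains possible at r3c3. So r3c3=6.
Step 6. [r5c5∈{2,5}] 5 has one home in row 5: r5c5 ⇒ r5c5=5.
Step 7. [r3c5∈{2}] r3c5 has the single candidate 2, so r3c5=2.
Step 8. [r4c3∈{4}] r4c3 has the single candidate 4. So r4c3=4.
Step 9. [r4c4∈{5}] r4c4 is down to just 5, so r4c4=5.
Step 10. [r1c1∈{6}] r1c1's peers cover all but 6 ⇒ r1c1=6.
Step 11. [r3c1∈{3}] only 3 remains possible at r3c1 ⇒ r3c1=3.
Step 12. [r5c6∈{2}] r5c6 has the single candidate 2. So r5c6=2.
Step 13. [r2c4∈{3}] only 3 remains possible at r2c4. So r2c4=3.
Step 14. [r1c5∈{4}] r1c5 is down to just 4. So r1c5=4.
Step 15. [r6c5∈{3}] r6c5 is down to just 3 ⇒ r6c5=3.
Step 16. [r2c3∈{5}] r2c3 has the single candidate 5 ⇒ r2c3=5.
Step 17. [r6c6∈{1}] r6c6 has the single candidate 1. So r6c6=1.
Step 18. [r2c1∈{2}] r2c1 has the single candidate 2 ⇒ r2c1=2.
Step 19. [r4c1∈{1}] only 1 remains possible at r4c1. So r4c1=1.

Answer: 6 1 3 2 4 5 / 2 4 5 3 1 6 / 3 5 6 1 2 4 / 1 2 4 5 6 3 / 4 3 1 6 5 2 / 5 6 2 4 3 1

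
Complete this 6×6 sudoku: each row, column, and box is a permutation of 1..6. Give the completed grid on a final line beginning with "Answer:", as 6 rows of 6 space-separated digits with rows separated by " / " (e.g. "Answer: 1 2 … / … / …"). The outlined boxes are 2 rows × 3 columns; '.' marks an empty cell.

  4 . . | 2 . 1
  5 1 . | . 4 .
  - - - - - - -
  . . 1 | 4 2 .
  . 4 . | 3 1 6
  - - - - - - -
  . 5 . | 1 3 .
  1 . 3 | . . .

Step 1. [r6c2∈{2,6}] r6c2 is the only open cell in col 2 admitting 2. So r6c2=2.
Step 2. [r1c3∈{6}] r1c3 has the single candidate 6 ⇒ r1c3=6.
Step 3. [r6c4∈{5,6}] col 4 places 5 nowhere but r6c4. So r6c4=5.
Step 4. [r3c2∈{3,6}] in col 2, 6 fits only at r3c2. So r3c2=6.
Step 5. [r6c6∈{4}] nothing but 4 survives at r6c6 ⇒ r6c6=4.
Step 6. [r2c3∈{2}] nothing but 2 survives at r2c3 ⇒ r2c3=2.
Step 7. [r1c2∈{3}] only 3 remains possible at r1c2 ⇒ r1c2=3.
Step 8. [r3c6∈{5}] r3c6 is down to just 5. So r3c6=5.
Step 9. [r2c6∈{3}] nothing but 3 survives at r2c6, so r2c6=3.
Step 10. [r1c5∈{5}] r1c5's peers cover all but 5 ⇒ r1c5=5.
Step 11. [r4c3∈{5}] r4c3 has the single candidate 5. So r4c3=5.
Step 12. [r5c3∈{4}] r5c3 is down to just 4 ⇒ r5c3=4.
Step 13. [r5c6∈{2}] r5c6's peers cover all but 2, so r5c6=2.
Step 14. [r5c1∈{6}] r5c1 is down to just 6. So r5c1=6.
Step 15. [r4c1∈{2}] r4c1 is down to just 2, so r4c1=2.
Step 16. [r2c4∈{6}] only 6 remains possible at r2c4, so r2c4=6.
Step 17. [r3c1∈{3}] r3c1 is down to just 3, so r3c1=3.
Step 18. [r6c5∈{6}] only 6 remains possible at r6c5. So r6c5=6.

Answer: 4 3 6 2 5 1 / 5 1 2 6 4 3 / 3 6 1 4 2 5 / 2 4 5 3 1 6 / 6 5 4 1 3 2 / 1 2 3 5 6 4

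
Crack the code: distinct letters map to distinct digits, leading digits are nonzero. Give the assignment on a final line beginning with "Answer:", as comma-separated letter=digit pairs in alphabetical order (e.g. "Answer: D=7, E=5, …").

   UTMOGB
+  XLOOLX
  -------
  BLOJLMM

Step 1. [col 1: B + X ≡ M (mod 10)] X=9 is one option consistent with column 1 (B + X ≡ M (mod 10), carry-in 0) — take it. So X=9.
Step 2. [col 1: B + X ≡ M (mod 10)] several values work for M in column 1 (B + X ≡ M (mod 10), carry-in 0); try M=0 ⇒ M=0.
Step 3. [col 1: B + X ≡ M (mod 10)] column 1 reads B+X+carry(0)=M with X=9, M=0; with digits 0,9 already taken and all letters distinct, the only value for B is 1. So B=1.
Step 4. [col 2: G + L ≡ M (mod 10)] no forcing yet in column 2 (carry-in 1); L=5 is free and consistent — try it. So L=5.
Step 5. [col 2: G + L ≡ M (mod 10)] in column 2 we have G+L≡M with carry-in 1; given L=5, M=0 and digits 0,1,5,9 already taken and all letters distinct, that pins G to 4, so G=4.
Step 6. [col 3: O + O ≡ L (mod 10)] O=7 is one option consistent with column 3 (O + O ≡ L (mod 10), carry-in 1) — take it. So O=7.
Step 7. [col 4: M + O ≡ J (mod 10)] from column 4 (M=0, O=7, carry-in 1, digits 0,1,4,5,7,9 already taken and all letters distinct): J must equal 8. So J=8.
Step 8. [col 5: T + L ≡ O (mod 10)] in column 5 we have T+L≡O with carry-in 0; given L=5, O=7 and digits 0,1,4,5,7,8,9 already taken and all letters distinct, that pins T to 2 ⇒ T=2.
Step 9. [col 6: U + X ≡ L (mod 10)] column 6 reads U+X+carry(0)=L with X=9, L=5; with digits 0,1,2,4,5,7,8,9 already taken and all letters distinct, the only value for U is 6, so U=6.

Answer: B=1, G=4, J=8, L=5, M=0, O=7, T=2, U=6, X=9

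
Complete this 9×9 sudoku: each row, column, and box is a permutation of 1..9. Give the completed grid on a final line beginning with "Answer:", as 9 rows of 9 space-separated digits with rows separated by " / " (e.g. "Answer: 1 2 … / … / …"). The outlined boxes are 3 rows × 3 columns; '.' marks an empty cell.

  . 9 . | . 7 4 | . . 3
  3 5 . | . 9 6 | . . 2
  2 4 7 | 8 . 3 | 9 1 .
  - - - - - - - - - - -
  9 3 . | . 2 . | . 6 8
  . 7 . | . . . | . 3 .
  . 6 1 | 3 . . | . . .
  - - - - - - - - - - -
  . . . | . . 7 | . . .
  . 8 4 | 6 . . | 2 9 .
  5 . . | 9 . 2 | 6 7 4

Step 1. [r3c5∈{5}] only 5 remains possible at r3c5, so r3c5=5.
Step 2. [r1c1∈{1,6,8}] 1 has one home in box 1: r1c1 ⇒ r1c1=1.
Step 3. [r9c5∈{1,3,8}] r9c5 is the only open cell in row 9 admitting 8. So r9c5=8.
Step 4. [r6c5∈{4}] r6c5's peers cover all but 4 ⇒ r6c5=4.
Step 5. [r4c7∈{1,4,5,7}] row 4 places 4 nowhere but r4c7 ⇒ r4c7=4.
Step 6. [r7c7∈{1,3,5,8}] across col 7, 3 lands solely at r7c7, so r7c7=3.
Step 7. [r7c5∈{1}] r7c5 is down to just 1. So r7c5=1.
Step 8. [r7c9∈{5}] r7c9 is down to just 5. So r7c9=5.
Step 9. [r5c7∈{1,5}] in col 7, 1 fits only at r5c7, so r5c7=1.
Step 10. [r5c4∈{5}] nothing but 5 survives at r5c4, so r5c4=5.
Step 11. [r2c3∈{8}] r2c3 has the single candidate 8 ⇒ r2c3=8.
Step 12. [r7c3∈{2,6,9}] in row 7, 9 fits only at r7c3 ⇒ r7c3=9.
Step 13. [r5c9∈{9}] r5c9's peers cover all but 9. So r5c9=9.
Step 14. [r6c1∈{8}] nothing but 8 survives at r6c1 ⇒ r6c1=8.
Step 15. [r1c7∈{5,8}] in col 7, 8 fits only at r1c7. So r1c7=8.
Step 16. [r6c7∈{5,7}] in col 7, 5 fits only at r6c7. So r6c7=5.
Step 17. [r4c6∈{1}] only 1 remains possible at r4c6 ⇒ r4c6=1.
Step 18. [r2c7∈{7}] nothing but 7 survives at r2c7 ⇒ r2c7=7.
Step 19. [r4c3∈{5}] r4c3 has the single candidate 5, so r4c3=5.
Step 20. [r5c3∈{2}] r5c3 is down to just 2. So r5c3=2.
Step 21. [r8c1∈{7}] r8c1 is down to just 7, so r8c1=7.
Step 22. [r7c2∈{2}] only 2 remains possible at r7c2, so r7c2=2.
Step 23. [r9c2∈{1}] r9c2 has the single candidate 1, so r9c2=1.
Step 24. [r8c5∈{3}] r8c5 is down to just 3 ⇒ r8c5=3.
Step 25. [r1c3∈{6}] r1c3's peers cover all but 6. So r1c3=6.
Step 26. [r8c9∈{1}] nothing but 1 survives at r8c9 ⇒ r8c9=1.
Step 27. [r8c6∈{5}] r8c6's peers cover all but 5 ⇒ r8c6=5.
Step 28. [r7c1∈{6}] r7c1 has the single candidate 6. So r7c1=6.
Step 29. [r1c8∈{5}] nothing but 5 survives at r1c8. So r1c8=5.
Step 30. [r4c4∈{7}] nothing but 7 survives at r4c4. So r4c4=7.
Step 31. [r2c4∈{1}] r2c4 is down to just 1, so r2c4=1.
Step 32. [r5c5∈{6}] nothing but 6 survives at r5c5. So r5c5=6.
Step 33. [r9c3∈{3}] nothing but 3 survives at r9c3 ⇒ r9c3=3.
Step 34. [r5c6∈{8}] r5c6 has the single candidate 8 ⇒ r5c6=8.
Step 35. [r2c8∈{4}] r2c8 is down to just 4 ⇒ r2c8=4.
Step 36. [r7c4∈{4}] only 4 remains possible at r7c4 ⇒ r7c4=4.
Step 37. [r3c9∈{6}] r3c9's peers cover all but 6 ⇒ r3c9=6.
Step 38. [r6c9∈{7}] r6c9's peers cover all but 7 ⇒ r6c9=7.
Step 39. [r5c1∈{4}] r5c1 is down to just 4 ⇒ r5c1=4.
Step 40. [r7c8∈{8}] r7c8's peers cover all but 8, so r7c8=8.
Step 41. [r6c8∈{2}] r6c8's peers cover all but 2, so r6c8=2.
Step 42. [r1c4∈{2}] only 2 remains possible at r1c4 ⇒ r1c4=2.
Step 43. [r6c6∈{9}] r6c6's peers cover all but 9, so r6c6=9.

Answer: 1 9 6 2 7 4 8 5 3 / 3 5 8 1 9 6 7 4 2 / 2 4 7 8 5 3 9 1 6 / 9 3 5 7 2 1 4 6 8 / 4 7 2 5 6 8 1 3 9 / 8 6 1 3 4 9 5 2 7 / 6 2 9 4 1 7 3 8 5 / 7 8 4 6 3 5 2 9 1 / 5 1 3 9 8 2 6 7 4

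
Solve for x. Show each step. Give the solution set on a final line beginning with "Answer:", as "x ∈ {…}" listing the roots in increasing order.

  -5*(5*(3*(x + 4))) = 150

Step 1. [-5*(5*(3*(x + 4))) = 150] LHS = -5·(…); ÷-5 both sides. So div: 5*(3*(x + 4)) = -30.
Step 2. [5*(3*(x + 4)) = -30] leading coefficient 5: divide by 5. So div: 3*(x + 4) = -6.
Step 3. [3*(x + 4) = -6] 3 out front; divide by 3. So div: x + 4 = -2.
Step 4. [x + 4 = -2] the outer +4 inverts by subtracting 4 ⇒ sub: x = -6.

Answer: x ∈ {-6}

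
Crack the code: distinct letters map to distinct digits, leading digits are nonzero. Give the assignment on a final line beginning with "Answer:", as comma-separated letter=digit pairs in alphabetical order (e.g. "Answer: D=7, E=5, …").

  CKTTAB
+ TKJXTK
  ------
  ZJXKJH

Step 1. [col 1: B + K ≡ H (mod 10)] several values work for H in column 1 (B + K ≡ H (mod 10), carry-in 0); try H=0. So H=0.
Step 2. [col 1: B + K ≡ H (mod 10)] no forcing yet in column 1 (carry-in 0); K=8 is free and consistent — try it, so K=8.
Step 3. [col 1: B + K ≡ H (mod 10)] column 1 reads B+K+carry(0)=H with K=8, H=0; with digits 0,8 already taken and all letters distinct, the only value for B is 2. So B=2.
Step 4. [col 2: A + T ≡ J (mod 10)] no forcing yet in column 2 (carry-in 1); J=6 is free and consistent — try it ⇒ J=6.
Step 5. [col 2: A + T ≡ J (mod 10)] T=1 is one option consistent with column 2 (A + T ≡ J (mod 10), carry-in 1) — take it. So T=1.
Step 6. [col 2: A + T ≡ J (mod 10)] column 2: given T=1, J=6, carry-in 1, and digits 0,1,2,6,8 already taken and all letters distinct, A+T≡J (mod 10) forces A=4, so A=4.
Step 7. [col 3: T + X ≡ K (mod 10)] column 3 reads T+X+carry(0)=K with T=1, K=8; with digits 0,1,2,4,6,8 already taken and all letters distinct, the only value for X is 7. So X=7.
Step 8. [col 6: C + T ≡ Z (mod 10)] column 6: given T=1, carry-in 1, and digits 0,1,2,4,6,7,8 already taken and all letters distinct, C+T≡Z (mod 10) forces C=3, so C=3.
Step 9. [col 6: C + T ≡ Z (mod 10)] column 6 reads C+T+carry(1)=Z with C=3, T=1; with digits 0,1,2,3,4,6,7,8 already taken and all letters distinct, the only value for Z is 5, so Z=5.

Answer: A=4, B=2, C=3, H=0, J=6, K=8, T=1, X=7, Z=5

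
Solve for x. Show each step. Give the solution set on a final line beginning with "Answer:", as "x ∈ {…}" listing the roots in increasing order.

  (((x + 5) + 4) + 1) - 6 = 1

Step 1. [(((x + 5) + 4) + 1) - 6 = 1] add 6: x sits inside (… - 6). So sub: ((x + 5) + 4) + 1 = 7.
Step 2. [((x + 5) + 4) + 1 = 7] the outer +1 inverts by subtracting 1, so sub: (x + 5) + 4 = 6.
Step 3. [(x + 5) + 4 = 6] the outer +4 inverts by subtracting 4. So sub: x + 5 = 2.
Step 4. [x + 5 = 2] subtract 5: x sits inside (… + 5). So sub: x = -3.

Answer: x ∈ {-3}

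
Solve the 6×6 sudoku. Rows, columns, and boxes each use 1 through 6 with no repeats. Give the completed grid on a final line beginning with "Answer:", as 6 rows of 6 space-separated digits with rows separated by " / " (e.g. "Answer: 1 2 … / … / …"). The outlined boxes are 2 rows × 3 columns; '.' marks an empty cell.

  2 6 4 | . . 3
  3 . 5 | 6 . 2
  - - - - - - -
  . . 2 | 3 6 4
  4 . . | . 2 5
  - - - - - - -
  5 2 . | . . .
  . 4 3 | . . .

Step 1. [r4c4∈{1}] only 1 remains possible at r4c4. So r4c4=1.
Step 2. [r1c5∈{1,5}] across row 1, 1 lands solely at r1c5. So r1c5=1.
Step 3. [r6c1∈{1,6}] col 1 places 6 nowhere but r6c1. So r6c1=6.
Step 4. [r5c4∈{4}] r5c4's peers cover all but 4 ⇒ r5c4=4.
Step 5. [r6c5∈{5}] nothing but 5 survives at r6c5, so r6c5=5.
Step 6. [r5c6∈{1,6}] r5c6 is the only open cell in row 5 admitting 6. So r5c6=6.
Step 7. [r2c2∈{1}] r2c2 has the single candidate 1, so r2c2=1.
Step 8. [r3c1∈{1}] r3c1's peers cover all but 1 ⇒ r3c1=1.
Step 9. [r5c5∈{3}] r5c5 is down to just 3 ⇒ r5c5=3.
Step 10. [r6c6∈{1}] only 1 remains possible at r6c6. So r6c6=1.
Step 11. [r4c2∈{3}] r4c2 is down to just 3 ⇒ r4c2=3.
Step 12. [r2c5∈{4}] r2c5's peers cover all but 4 ⇒ r2c5=4.
Step 13. [r3c2∈{5}] nothing but 5 survives at r3c2 ⇒ r3c2=5.
Step 14. [r4c3∈{6}] r4c3 is down to just 6, so r4c3=6.
Step 15. [r6c4∈{2}] r6c4 is down to just 2, so r6c4=2.
Step 16. [r1c4∈{5}] only 5 remains possible at r1c4 ⇒ r1c4=5.
Step 17. [r5c3∈{1}] r5c3 has the single candidate 1. So r5c3=1.

Answer: 2 6 4 5 1 3 / 3 1 5 6 4 2 / 1 5 2 3 6 4 / 4 3 6 1 2 5 / 5 2 1 4 3 6 / 6 4 3 2 5 1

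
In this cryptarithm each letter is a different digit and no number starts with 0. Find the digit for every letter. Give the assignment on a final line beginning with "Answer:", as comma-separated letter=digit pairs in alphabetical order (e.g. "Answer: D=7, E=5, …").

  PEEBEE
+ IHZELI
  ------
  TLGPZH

Step 1. [col 1: E + I ≡ H (mod 10)] several values work for E in column 1 (E + I ≡ H (mod 10), carry-in 0); try E=4, so E=4.
Step 2. [col 1: E + I ≡ H (mod 10)] no forcing yet in column 1 (carry-in 0); I=3 is free and consistent — try it, so I=3.
Step 3. [col 1: E + I ≡ H (mod 10)] in column 1 we have E+I≡H with carry-in 0; given E=4, I=3 and digits 3,4 already taken and all letters distinct, that pins H to 7. So H=7.
Step 4. [col 2: E + L ≡ Z (mod 10)] several values work for Z in column 2 (E + L ≡ Z (mod 10), carry-in 0); try Z=6, so Z=6.
Step 5. [col 2: E + L ≡ Z (mod 10)] in column 2 we have E+L≡Z with carry-in 0; given E=4, Z=6 and digits 3,4,6,7 already taken and all letters distinct, that pins L to 2. So L=2.
Step 6. [col 3: B + E ≡ P (mod 10)] several values work for B in column 3 (B + E ≡ P (mod 10), carry-in 0); try B=1 ⇒ B=1.
Step 7. [col 3: B + E ≡ P (mod 10)] in column 3 we have B+E≡P with carry-in 0; given B=1, E=4 and digits 1,2,3,4,6,7 already taken and all letters distinct, that pins P to 5. So P=5.
Step 8. [col 4: E + Z ≡ G (mod 10)] from column 4 (E=4, Z=6, carry-in 0, digits 1,2,3,4,5,6,7 already taken and all letters distinct): G must equal 0. So G=0.
Step 9. [col 6: P + I ≡ T (mod 10)] in column 6 we have P+I≡T with carry-in 1; given P=5, I=3 and digits 0,1,2,3,4,5,6,7 already taken and all letters distinct, that pins T to 9 ⇒ T=9.

Answer: B=1, E=4, G=0, H=7, I=3, L=2, P=5, T=9, Z=6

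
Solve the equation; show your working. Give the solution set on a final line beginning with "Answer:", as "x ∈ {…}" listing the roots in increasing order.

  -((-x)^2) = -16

Step 1. [-((-x)^2) = -16] LHS negated; negate both sides ⇒ neg: (-x)^2 = 16.
Step 2. [(-x)^2 = 16] √ both sides: 16 ≥ 0 gives two branches. So sqrt: -x = 4 or -4.
Step 3. [-x = 4 or -4] LHS negated; negate both sides, so neg: x = -4 or 4.

Answer: x ∈ {-4, 4}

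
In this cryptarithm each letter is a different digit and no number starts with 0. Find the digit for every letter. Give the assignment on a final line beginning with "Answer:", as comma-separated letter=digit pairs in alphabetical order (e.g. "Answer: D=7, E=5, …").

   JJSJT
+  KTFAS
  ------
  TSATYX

Step 1. [col 1: T + S ≡ X (mod 10)] no forcing yet in column 1 (carry-in 0); X=3 is free and consistent — try it, so X=3.
Step 2. [col 1: T + S ≡ X (mod 10)] several values work for T in column 1 (T + S ≡ X (mod 10), carry-in 0); try T=1, so T=1.
Step 3. [col 1: T + S ≡ X (mod 10)] column 1: given T=1, X=3, carry-in 0, and digits 1,3 already taken and all letters distinct, T+S≡X (mod 10) forces S=2, so S=2.
Step 4. [col 2: J + A ≡ Y (mod 10)] no forcing yet in column 2 (carry-in 0); A=9 is free and consistent — try it ⇒ A=9.
Step 5. [col 2: J + A ≡ Y (mod 10)] J=7 is one option consistent with column 2 (J + A ≡ Y (mod 10), carry-in 0) — take it. So J=7.
Step 6. [col 2: J + A ≡ Y (mod 10)] column 2 reads J+A+carry(0)=Y with J=7, A=9; with digits 1,2,3,7,9 already taken and all letters distinct, the only value for Y is 6 ⇒ Y=6.
Step 7. [col 3: S + F ≡ T (mod 10)] in column 3 we have S+F≡T with carry-in 1; given S=2, T=1 and digits 1,2,3,6,7,9 already taken and all letters distinct, that pins F to 8. So F=8.
Step 8. [col 5: J + K ≡ S (mod 10)] in column 5 we have J+K≡S with carry-in 0; given J=7, S=2 and digits 1,2,3,6,7,8,9 already taken and all letters distinct, that pins K to 5. So K=5.

Answer: A=9, F=8, J=7, K=5, S=2, T=1, X=3, Y=6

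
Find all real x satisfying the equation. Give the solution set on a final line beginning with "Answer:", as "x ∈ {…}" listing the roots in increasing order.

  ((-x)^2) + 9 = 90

Step 1. [((-x)^2) + 9 = 90] the outer +9 inverts by subtracting 9 ⇒ sub: (-x)^2 = 81.
Step 2. [(-x)^2 = 81] 81 ≥ 0, LHS is (·)² — take ±√ ⇒ sqrt: -x = 9 or -9.
Step 3. [-x = 9 or -9] leading − — multiply by −1 ⇒ neg: x = -9 or 9.

Answer: x ∈ {-9, 9}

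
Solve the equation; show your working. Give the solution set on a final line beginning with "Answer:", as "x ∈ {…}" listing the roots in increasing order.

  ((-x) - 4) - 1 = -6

Step 1. [((-x) - 4) - 1 = -6] the outer -1 inverts by adding 1. So sub: (-x) - 4 = -5.
Step 2. [(-x) - 4 = -5] -4 is outermost — add 4 both sides. So sub: -x = -1.
Step 3. [-x = -1] flip signs both sides, so neg: x = 1.

Answer: x ∈ {1}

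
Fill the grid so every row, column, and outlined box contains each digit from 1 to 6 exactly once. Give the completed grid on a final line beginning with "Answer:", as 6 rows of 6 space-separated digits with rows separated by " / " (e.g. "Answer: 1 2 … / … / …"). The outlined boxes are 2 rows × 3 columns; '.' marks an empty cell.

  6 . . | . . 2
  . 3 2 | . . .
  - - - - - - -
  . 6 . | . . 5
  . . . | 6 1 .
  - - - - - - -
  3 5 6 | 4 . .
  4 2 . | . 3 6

Step 1. [r4c2∈{4}] nothing but 4 survives at r4c2, so r4c2=4.
Step 2. [r3c5∈{2,4}] in row 3, 4 fits only at r3c5. So r3c5=4.
Step 3. [r1c5∈{5}] r1c5 has the single candidate 5, so r1c5=5.
Step 4. [r2c4∈{1}] nothing but 1 survives at r2c4 ⇒ r2c4=1.
Step 5. [r3c1∈{1,2}] 1 has one home in col 1: r3c1 ⇒ r3c1=1.
Step 6. [r4c6∈{3}] r4c6's peers cover all but 3. So r4c6=3.
Step 7. [r4c1∈{2,5}] in row 4, 2 fits only at r4c1, so r4c1=2.
Step 8. [r1c3∈{1,4}] in row 1, 4 fits only at r1c3, so r1c3=4.
Step 9. [r3c3∈{3}] r3c3 has the single candidate 3, so r3c3=3.
Step 10. [r1c2∈{1}] nothing but 1 survives at r1c2, so r1c2=1.
Step 11. [r6c3∈{1}] nothing but 1 survives at r6c3 ⇒ r6c3=1.
Step 12. [r5c6∈{1}] only 1 remains possible at r5c6. So r5c6=1.
Step 13. [r2c1∈{5}] only 5 remains possible at r2c1, so r2c1=5.
Step 14. [r1c4∈{3}] nothing but 3 survives at r1c4, so r1c4=3.
Step 15. [r2c5∈{6}] r2c5 is down to just 6, so r2c5=6.
Step 16. [r5c5∈{2}] r5c5 is down to just 2, so r5c5=2.
Step 17. [r6c4∈{5}] r6c4 is down to just 5, so r6c4=5.
Step 18. [r4c3∈{5}] r4c3 has the single candidate 5 ⇒ r4c3=5.
Step 19. [r2c6∈{4}] only 4 remains possible at r2c6, so r2c6=4.
Step 20. [r3c4∈{2}] r3c4 has the single candidate 2, so r3c4=2.

Answer: 6 1 4 3 5 2 / 5 3 2 1 6 4 / 1 6 3 2 4 5 / 2 4 5 6 1 3 / 3 5 6 4 2 1 / 4 2 1 5 3 6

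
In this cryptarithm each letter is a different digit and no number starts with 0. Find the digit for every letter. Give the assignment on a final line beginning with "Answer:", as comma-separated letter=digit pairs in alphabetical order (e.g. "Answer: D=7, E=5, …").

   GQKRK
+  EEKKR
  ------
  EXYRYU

Step 1. [col 1: K + R ≡ U (mod 10)] U=5 is one option consistent with column 1 (K + R ≡ U (mod 10), carry-in 0) — take it ⇒ U=5.
Step 2. [col 1: K + R ≡ U (mod 10)] K=8 is one option consistent with column 1 (K + R ≡ U (mod 10), carry-in 0) — take it. So K=8.
Step 3. [col 1: K + R ≡ U (mod 10)] column 1: given K=8, U=5, carry-in 0, and digits 5,8 already taken and all letters distinct, K+R≡U (mod 10) forces R=7, so R=7.
Step 4. [E] adding two 5-digit numbers gives at most 5+1 digits, and here it does — E is that final carry and must be 1. So E=1.
Step 5. [col 2: R + K ≡ Y (mod 10)] in column 2 we have R+K≡Y with carry-in 1; given R=7, K=8 and digits 1,5,7,8 already taken and all letters distinct, that pins Y to 6, so Y=6.
Step 6. [col 4: Q + E ≡ Y (mod 10)] in column 4 we have Q+E≡Y with carry-in 1; given E=1, Y=6 and digits 1,5,6,7,8 already taken and all letters distinct, that pins Q to 4, so Q=4.
Step 7. [col 5: G + E ≡ X (mod 10)] no forcing yet in column 5 (carry-in 0); G=9 is free and consistent — try it ⇒ G=9.
Step 8. [col 5: G + E ≡ X (mod 10)] column 5: given G=9, E=1, carry-in 0, and digits 1,4,5,6,7,8,9 already taken and all letters distinct, G+E≡X (mod 10) forces X=0. So X=0.

Answer: E=1, G=9, K=8, Q=4, R=7, U=5, X=0, Y=6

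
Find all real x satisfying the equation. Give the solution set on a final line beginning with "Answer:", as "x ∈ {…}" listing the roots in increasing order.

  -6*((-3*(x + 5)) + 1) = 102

Step 1. [-6*((-3*(x + 5)) + 1) = 102] LHS = -6·(…); ÷-6 both sides, so div: (-3*(x + 5)) + 1 = -17.
Step 2. [(-3*(x + 5)) + 1 = -17] the outer +1 inverts by subtracting 1 ⇒ sub: -3*(x + 5) = -18.
Step 3. [-3*(x + 5) = -18] divide by the outer -3 ⇒ div: x + 5 = 6.
Step 4. [x + 5 = 6] the outer +5 inverts by subtracting 5, so sub: x = 1.

Answer: x ∈ {1}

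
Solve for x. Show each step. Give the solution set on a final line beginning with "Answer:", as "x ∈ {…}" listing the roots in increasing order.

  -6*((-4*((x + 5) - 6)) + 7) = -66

Step 1. [-6*((-4*((x + 5) - 6)) + 7) = -66] LHS = -6·(…); ÷-6 both sides ⇒ div: (-4*((x + 5) - 6)) + 7 = 11.
Step 2. [(-4*((x + 5) - 6)) + 7 = 11] 7 comes off first (subtract 7), so sub: -4*((x + 5) - 6) = 4.
Step 3. [-4*((x + 5) - 6) = 4] leading coefficient -4: divide by -4 ⇒ div: (x + 5) - 6 = -1.
Step 4. [(x + 5) - 6 = -1] 6 comes off first (add 6), so sub: x + 5 = 5.
Step 5. [x + 5 = 5] 5 comes off first (subtract 5). So sub: x = 0.

Answer: x ∈ {0}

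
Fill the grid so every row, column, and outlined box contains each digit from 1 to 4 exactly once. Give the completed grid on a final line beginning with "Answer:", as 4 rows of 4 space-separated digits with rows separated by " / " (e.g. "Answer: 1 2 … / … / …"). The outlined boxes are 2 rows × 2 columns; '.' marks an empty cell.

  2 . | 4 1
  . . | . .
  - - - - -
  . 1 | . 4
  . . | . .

Step 1. [r3c1∈{3}] r3c1 has the single candidate 3 ⇒ r3c1=3.
Step 2. [r4c2∈{2,4}] in col 2, 2 fits only at r4c2, so r4c2=2.
Step 3. [r2c2∈{3,4}] r2c2 is the only open cell in col 2 admitting 4 ⇒ r2c2=4.
Step 4. [r2c4∈{2,3}] r2c4 is the only open cell in col 4 admitting 2, so r2c4=2.
Step 5. [r4c4∈{3}] r4c4's peers cover all but 3, so r4c4=3.
Step 6. [r4c3∈{1}] r4c3's peers cover all but 1, so r4c3=1.
Step 7. [r2c1∈{1}] nothing but 1 survives at r2c1. So r2c1=1.
Step 8. [r2c3∈{3}] only 3 remains possible at r2c3 ⇒ r2c3=3.
Step 9. [r3c3∈{2}] r3c3's peers cover all but 2 ⇒ r3c3=2.
Step 10. [r4c1∈{4}] r4c1 has the single candidate 4. So r4c1=4.
Step 11. [r1c2∈{3}] r1c2 is down to just 3 ⇒ r1c2=3.

Answer: 2 3 4 1 / 1 4 3 2 / 3 1 2 4 / 4 2 1 3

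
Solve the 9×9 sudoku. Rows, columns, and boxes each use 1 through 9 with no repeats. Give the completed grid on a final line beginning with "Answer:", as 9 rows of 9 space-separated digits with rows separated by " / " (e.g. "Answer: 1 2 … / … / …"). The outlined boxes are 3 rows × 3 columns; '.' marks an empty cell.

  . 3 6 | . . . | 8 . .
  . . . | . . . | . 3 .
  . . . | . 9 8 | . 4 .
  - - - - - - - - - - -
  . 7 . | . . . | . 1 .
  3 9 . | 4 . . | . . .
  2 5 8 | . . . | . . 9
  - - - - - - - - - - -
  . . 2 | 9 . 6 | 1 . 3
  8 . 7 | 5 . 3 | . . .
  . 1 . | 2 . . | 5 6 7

Step 1. [r6c8∈{7}] nothing but 7 survives at r6c8, so r6c8=7.
Step 2. [r9c6∈{4}] nothing but 4 survives at r9c6, so r9c6=4.
Step 3. [r6c6∈{1}] r6c6 is down to just 1 ⇒ r6c6=1.
Step 4. [r4c1∈{4,6}] col 1 places 6 nowhere but r4c1 ⇒ r4c1=6.
Step 5. [r3c4∈{1,3,6,7}] in row 3, 3 fits only at r3c4 ⇒ r3c4=3.
Step 6. [r6c7∈{3,4,6}] 4 has one home in row 6: r6c7 ⇒ r6c7=4.
Step 7. [r7c1∈{4,5}] 5 has one home in row 7: r7c1 ⇒ r7c1=5.
Step 8. [r7c5∈{7,8}] across row 7, 7 lands solely at r7c5. So r7c5=7.
Step 9. [r5c6∈{2,5,7}] in row 5, 7 fits only at r5c6 ⇒ r5c6=7.
Step 10. [r6c4∈{6}] r6c4 has the single candidate 6 ⇒ r6c4=6.
Step 11. [r2c5∈{1,2,4,5,6}] in col 5, 6 fits only at r2c5. So r2c5=6.
Step 12. [r1c5∈{1,2,4,5}] 4 has one home in col 5: r1c5. So r1c5=4.
Step 13. [r2c1∈{1,4,7,9}] r2c1 is the only open cell in col 1 admitting 4, so r2c1=4.
Step 14. [r3c2∈{2}] nothing but 2 survives at r3c2, so r3c2=2.
Step 15. [r4c4∈{8}] r4c4 has the single candidate 8 ⇒ r4c4=8.
Step 16. [r5c9∈{2,5,6,8}] across col 9, 8 lands solely at r5c9, so r5c9=8.
Step 17. [r3c9∈{1,5,6}] r3c9 is the only open cell in col 9 admitting 6. So r3c9=6.
Step 18. [r4c7∈{2,3}] 3 has one home in col 7: r4c7 ⇒ r4c7=3.
Step 19. [r4c6∈{2,5,9}] in row 4, 9 fits only at r4c6. So r4c6=9.
Step 20. [r5c3∈{1}] r5c3's peers cover all but 1, so r5c3=1.
Step 21. [r3c1∈{1,7}] r3c1 is the only open cell in row 3 admitting 1 ⇒ r3c1=1.
Step 22. [r8c9∈{2,4}] 4 has one home in col 9: r8c9 ⇒ r8c9=4.
Step 23. [r9c1∈{9}] r9c1's peers cover all but 9. So r9c1=9.
Step 24. [r1c8∈{2,5,9}] 9 has one home in row 1: r1c8. So r1c8=9.
Step 25. [r5c8∈{2,5}] r5c8 is the only open cell in col 8 admitting 5 ⇒ r5c8=5.
Step 26. [r4c9∈{2}] r4c9's peers cover all but 2. So r4c9=2.
Step 27. [r2c7∈{2,7}] box 3 places 2 nowhere but r2c7 ⇒ r2c7=2.
Step 28. [r2c6∈{5}] only 5 remains possible at r2c6. So r2c6=5.
Step 29. [r2c4∈{1,7}] across row 2, 7 lands solely at r2c4. So r2c4=7.
Step 30. [r1c9∈{1,5}] 5 has one home in row 1: r1c9. So r1c9=5.
Step 31. [r6c5∈{3}] r6c5 is down to just 3. So r6c5=3.
Step 32. [r3c7∈{7}] r3c7's peers cover all but 7, so r3c7=7.
Step 33. [r8c5∈{1}] nothing but 1 survives at r8c5, so r8c5=1.
Step 34. [r9c3∈{3}] r9c3 is down to just 3. So r9c3=3.
Step 35. [r1c6∈{2}] only 2 remains possible at r1c6, so r1c6=2.
Step 36. [r1c4∈{1}] only 1 remains possible at r1c4 ⇒ r1c4=1.
Step 37. [r8c8∈{2}] r8c8 has the single candidate 2, so r8c8=2.
Step 38. [r2c2∈{8}] only 8 remains possible at r2c2, so r2c2=8.
Step 39. [r9c5∈{8}] nothing but 8 survives at r9c5 ⇒ r9c5=8.
Step 40. [r8c2∈{6}] only 6 remains possible at r8c2 ⇒ r8c2=6.
Step 41. [r5c7∈{6}] r5c7's peers cover all but 6, so r5c7=6.
Step 42. [r7c8∈{8}] r7c8's peers cover all but 8. So r7c8=8.
Step 43. [r8c7∈{9}] only 9 remains possible at r8c7, so r8c7=9.
Step 44. [r5c5∈{2}] r5c5's peers cover all but 2 ⇒ r5c5=2.
Step 45. [r1c1∈{7}] r1c1 is down to just 7, so r1c1=7.
Step 46. [r2c3∈{9}] r2c3's peers cover all but 9. So r2c3=9.
Step 47. [r3c3∈{5}] only 5 remains possible at r3c3 ⇒ r3c3=5.
Step 48. [r2c9∈{1}] nothing but 1 survives at r2c9. So r2c9=1.
Step 49. [r7c2∈{4}] r7c2 has the single candidate 4. So r7c2=4.
Step 50. [r4c5∈{5}] nothing but 5 survives at r4c5. So r4c5=5.
Step 51. [r4c3∈{4}] nothing but 4 survives at r4c3. So r4c3=4.

Answer: 7 3 6 1 4 2 8 9 5 / 4 8 9 7 6 5 2 3 1 / 1 2 5 3 9 8 7 4 6 / 6 7 4 8 5 9 3 1 2 / 3 9 1 4 2 7 6 5 8 / 2 5 8 6 3 1 4 7 9 / 5 4 2 9 7 6 1 8 3 / 8 6 7 5 1 3 9 2 4 / 9 1 3 2 8 4 5 6 7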